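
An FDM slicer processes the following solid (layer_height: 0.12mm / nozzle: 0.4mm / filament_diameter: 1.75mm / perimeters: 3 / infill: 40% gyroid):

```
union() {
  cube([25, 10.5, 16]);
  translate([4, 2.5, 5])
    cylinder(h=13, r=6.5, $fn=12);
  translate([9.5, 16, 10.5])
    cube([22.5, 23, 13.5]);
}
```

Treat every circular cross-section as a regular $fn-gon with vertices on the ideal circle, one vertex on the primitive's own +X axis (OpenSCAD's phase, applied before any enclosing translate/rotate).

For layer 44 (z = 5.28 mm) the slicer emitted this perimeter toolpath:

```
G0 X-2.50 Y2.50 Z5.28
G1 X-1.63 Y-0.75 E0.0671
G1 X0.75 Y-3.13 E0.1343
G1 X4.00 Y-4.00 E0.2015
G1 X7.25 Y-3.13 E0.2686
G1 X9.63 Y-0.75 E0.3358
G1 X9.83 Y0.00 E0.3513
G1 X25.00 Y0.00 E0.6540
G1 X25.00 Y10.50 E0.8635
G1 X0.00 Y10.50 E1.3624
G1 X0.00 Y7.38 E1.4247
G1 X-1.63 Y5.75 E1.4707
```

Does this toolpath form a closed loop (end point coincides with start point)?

no

Start point (G0): (-2.50, 2.50). End point (last G1): the path does not return to the start — open.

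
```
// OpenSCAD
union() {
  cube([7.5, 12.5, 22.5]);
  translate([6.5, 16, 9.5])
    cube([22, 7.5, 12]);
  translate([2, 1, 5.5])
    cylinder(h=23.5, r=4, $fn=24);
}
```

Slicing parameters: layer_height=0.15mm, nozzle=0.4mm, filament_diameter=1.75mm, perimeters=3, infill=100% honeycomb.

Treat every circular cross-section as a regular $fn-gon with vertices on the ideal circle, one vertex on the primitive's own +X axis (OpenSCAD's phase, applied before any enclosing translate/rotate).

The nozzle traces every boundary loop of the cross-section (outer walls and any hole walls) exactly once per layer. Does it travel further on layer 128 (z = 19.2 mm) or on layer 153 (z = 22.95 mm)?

Layer 128 (z = 19.2): the cube is present — its section is the full 7.5×12.5 rectangle (perimeter 40.00 mm); the cube at (6.5, 16) is present — its section is the full 22×7.5 rectangle (perimeter 59.00 mm); the cylinder at (2, 1): section is a regular 24-gon, circumradius r=4 (perimeter = 2·24·4.000·sin(180°/24) = 25.06 mm); Taking the union: the regions partially overlap (shared area 25.96 mm²), so the edge portions inside another operand are dropped and the merged outline is re-measured after clipping — boundary = 104.37 mm. So its perimeter = 104.37 mm. Layer 153 (z = 22.95): the cube is not intersected at this z (z outside [0, 22.5]); the cube at (6.5, 16) is absent (z outside [9.5, 21.5]); the r=4 cylinder at (2, 1) contributes a regular 24-gon of circumradius 4 (perimeter = 2·24·4.000·sin(180°/24) = 25.06 mm); Merging all regions: only the r=4 cylinder at (2, 1) is present, so the union is just that shape — boundary = 25.06 mm. So its perimeter = 25.06 mm. Layer 128 is larger (104.37 vs 25.06 mm).

layer 128 (z = 19.2 mm)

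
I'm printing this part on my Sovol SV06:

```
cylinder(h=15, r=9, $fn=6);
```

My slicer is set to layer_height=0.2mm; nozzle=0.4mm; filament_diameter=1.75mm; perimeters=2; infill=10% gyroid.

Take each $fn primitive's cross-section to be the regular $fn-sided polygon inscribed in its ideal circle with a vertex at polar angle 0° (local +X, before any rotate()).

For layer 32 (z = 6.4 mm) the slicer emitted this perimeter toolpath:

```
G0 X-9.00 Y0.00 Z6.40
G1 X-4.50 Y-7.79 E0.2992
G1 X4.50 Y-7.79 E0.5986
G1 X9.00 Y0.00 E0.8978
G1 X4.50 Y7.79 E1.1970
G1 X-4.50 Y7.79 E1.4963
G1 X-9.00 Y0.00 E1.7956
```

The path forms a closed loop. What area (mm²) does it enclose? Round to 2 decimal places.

210.33 mm²

Apply the shoelace formula to the sequence of (X, Y) vertices; enclosed area = 210.33 mm².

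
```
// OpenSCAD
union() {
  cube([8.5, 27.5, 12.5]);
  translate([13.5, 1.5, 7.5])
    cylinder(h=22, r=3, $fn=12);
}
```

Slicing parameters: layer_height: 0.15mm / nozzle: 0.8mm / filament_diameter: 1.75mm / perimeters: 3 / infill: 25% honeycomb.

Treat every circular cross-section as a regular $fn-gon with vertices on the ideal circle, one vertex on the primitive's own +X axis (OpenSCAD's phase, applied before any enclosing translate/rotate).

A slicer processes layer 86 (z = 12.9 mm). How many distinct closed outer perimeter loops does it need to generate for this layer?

1

At z = 12.9 mm: the cube is absent (z outside [0, 12.5]); the r=3 cylinder at (13.5, 1.5) gives a regular 12-gon of circumradius 3 (constant along its height); Merging all regions: only the r=3 cylinder at (13.5, 1.5) is present, so the union is just that shape — 1 connected region. The result has 1 disconnected region.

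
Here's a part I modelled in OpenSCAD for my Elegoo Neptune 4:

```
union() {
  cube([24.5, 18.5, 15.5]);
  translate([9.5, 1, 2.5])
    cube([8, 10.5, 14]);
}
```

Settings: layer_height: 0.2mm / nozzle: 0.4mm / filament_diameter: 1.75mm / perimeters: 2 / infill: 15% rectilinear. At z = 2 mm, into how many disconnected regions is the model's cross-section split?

1

At z = 2 mm: the 24.5×18.5 cube contributes its full rectangle; the cube at (9.5, 1) is not intersected at this z (z outside [2.5, 16.5]); Merging all regions: only the 24.5×18.5 cube is present, so the union is just that shape — 1 connected region. The result has 1 disconnected region.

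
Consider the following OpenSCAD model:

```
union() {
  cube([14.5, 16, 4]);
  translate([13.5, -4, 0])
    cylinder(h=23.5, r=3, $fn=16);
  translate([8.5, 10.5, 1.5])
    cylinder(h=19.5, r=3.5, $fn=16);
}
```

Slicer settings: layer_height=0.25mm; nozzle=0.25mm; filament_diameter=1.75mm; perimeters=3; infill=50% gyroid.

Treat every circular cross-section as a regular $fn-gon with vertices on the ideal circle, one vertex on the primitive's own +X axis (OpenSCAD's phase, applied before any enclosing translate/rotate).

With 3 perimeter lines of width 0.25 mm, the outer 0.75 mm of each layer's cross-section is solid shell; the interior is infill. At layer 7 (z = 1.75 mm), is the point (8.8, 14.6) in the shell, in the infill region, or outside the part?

infill

At z = 1.75 mm: the cube is present — its section is the full 14.5×16 rectangle; the r=3 cylinder at (13.5, -4) gives a regular 16-gon of circumradius 3 (constant along its height); the r=3.5 cylinder at (8.5, 10.5) contributes a regular 16-gon of circumradius 3.5; Combining (union): the regions partially overlap (shared area 37.50 mm²), so overlapping operands fuse into one piece — 2 connected regions. Overall, the cross-section has 2 separate islands. The nearest boundary edge runs (0.00, 16.00)→(14.50, 16.00); distance from the point to it = 1.40 mm. (Shell/infill is judged within the island containing the point — the largest one.) The point is inside the cross-section and 1.40 mm from the nearest boundary — more than the 0.75 mm shell width (3 × 0.25), so it's in the infill interior.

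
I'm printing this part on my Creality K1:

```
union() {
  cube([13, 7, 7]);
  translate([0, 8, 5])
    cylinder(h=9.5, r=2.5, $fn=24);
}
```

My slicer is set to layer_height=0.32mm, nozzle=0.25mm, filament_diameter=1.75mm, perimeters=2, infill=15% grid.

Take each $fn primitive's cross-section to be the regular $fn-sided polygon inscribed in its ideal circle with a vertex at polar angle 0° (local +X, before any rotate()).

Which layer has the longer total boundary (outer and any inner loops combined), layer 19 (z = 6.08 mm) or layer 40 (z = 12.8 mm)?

Layer 19 (z = 6.08): the 13×7 cube contributes its full rectangle (perimeter 40.00 mm); the r=2.5 cylinder at (0, 8) contributes a regular 24-gon of circumradius 2.5 (perimeter = 2·24·2.500·sin(180°/24) = 15.66 mm); Taking the union: the regions partially overlap (shared area 2.44 mm²), so the edge portions inside another operand are dropped and the merged outline is re-measured after clipping — boundary = 49.01 mm. So its perimeter = 49.01 mm. Layer 40 (z = 12.8): the cube does not reach this height (z outside [0, 7]); the cylinder at (0, 8): section is a regular 24-gon, circumradius r=2.5 (perimeter = 2·24·2.500·sin(180°/24) = 15.66 mm); Combining (union): only the r=2.5 cylinder at (0, 8) is present, so the union is just that shape — boundary = 15.66 mm. So its perimeter = 15.66 mm. Layer 19 is larger (49.01 vs 15.66 mm).

layer 19 (z = 6.08 mm)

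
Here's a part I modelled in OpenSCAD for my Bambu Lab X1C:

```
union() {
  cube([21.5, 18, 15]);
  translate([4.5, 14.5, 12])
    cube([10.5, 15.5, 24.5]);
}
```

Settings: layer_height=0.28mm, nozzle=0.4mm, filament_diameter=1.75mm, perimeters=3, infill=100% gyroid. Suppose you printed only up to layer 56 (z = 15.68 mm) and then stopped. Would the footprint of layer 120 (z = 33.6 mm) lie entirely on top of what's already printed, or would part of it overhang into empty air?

Compare the two slices. At z = 15.68: the cube is absent (z outside [0, 15]); the cube at (4.5, 14.5) is present — its section is the full 10.5×15.5 rectangle (area 162.75 mm²); Merging all regions: only the 10.5×15.5 cube at (4.5, 14.5) is present, so the union is just that shape — area = 162.75 mm². At z = 33.6: the cube is absent (z outside [0, 15]); the cube at (4.5, 14.5) (footprint 10.5×15.5) is included at this height (area 162.75 mm²); Combining (union): only the 10.5×15.5 cube at (4.5, 14.5) is present, so the union is just that shape — area = 162.75 mm². Checking containment: the cross-section at z = 33.6 is a subset of the cross-section at z = 15.68.

entirely on top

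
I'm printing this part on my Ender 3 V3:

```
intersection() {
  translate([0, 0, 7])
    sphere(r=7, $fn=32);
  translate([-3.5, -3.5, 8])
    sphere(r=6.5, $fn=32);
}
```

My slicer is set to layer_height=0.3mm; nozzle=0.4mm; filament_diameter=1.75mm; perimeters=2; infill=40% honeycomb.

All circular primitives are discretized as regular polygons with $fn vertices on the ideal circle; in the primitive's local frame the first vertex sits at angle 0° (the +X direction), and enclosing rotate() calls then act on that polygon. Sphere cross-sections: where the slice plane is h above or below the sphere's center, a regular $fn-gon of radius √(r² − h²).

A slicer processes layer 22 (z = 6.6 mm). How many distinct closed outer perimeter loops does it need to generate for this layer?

At z = 6.6 mm: the r=7 sphere slices to a regular 32-gon of circumradius 6.989 (√(r²−h²) with h=0.4 from center); the r=6.5 sphere at (-3.5, -3.5) contributes a regular 32-gon of circumradius √(6.5²−1.4²) = 6.347; Keeping only the common overlap: the r=6.5 sphere at (-3.5, -3.5) partially overlaps the r=7 sphere; clipping to the common part keeps 74.27 mm² — 1 connected region. The result has 1 disconnected region.

1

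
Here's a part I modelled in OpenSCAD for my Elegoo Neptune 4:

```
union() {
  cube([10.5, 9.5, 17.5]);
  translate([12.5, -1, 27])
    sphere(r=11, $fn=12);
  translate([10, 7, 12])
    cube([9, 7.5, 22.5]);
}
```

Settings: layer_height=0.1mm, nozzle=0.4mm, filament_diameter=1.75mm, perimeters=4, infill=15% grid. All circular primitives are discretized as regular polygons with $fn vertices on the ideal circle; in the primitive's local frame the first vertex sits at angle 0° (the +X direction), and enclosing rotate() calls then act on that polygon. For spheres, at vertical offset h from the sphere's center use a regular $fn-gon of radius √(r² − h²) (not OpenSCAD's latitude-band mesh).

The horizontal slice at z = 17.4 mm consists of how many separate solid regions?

At z = 17.4 mm: the 10.5×9.5 cube contributes its full rectangle; the r=11 sphere at (12.5, -1) contributes a regular 12-gon of circumradius √(11²−9.6²) = 5.370; the cube at (10, 7) is present — its section is the full 9×7.5 rectangle; Taking the union: the regions partially overlap (shared area 9.44 mm²), so overlapping operands fuse into one piece — 1 connected region. The result has 1 disconnected region.

1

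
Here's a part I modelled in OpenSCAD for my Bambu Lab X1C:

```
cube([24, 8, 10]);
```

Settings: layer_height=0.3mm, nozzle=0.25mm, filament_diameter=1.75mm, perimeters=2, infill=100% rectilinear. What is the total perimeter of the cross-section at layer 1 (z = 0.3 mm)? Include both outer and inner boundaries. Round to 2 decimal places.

64.00 mm

At z = 0.3 mm: the cube is present — its section is the full 24×8 rectangle (perimeter 64.00 mm). Overall, the cross-section is a single solid region. Total boundary length (outer) = 64.00 mm.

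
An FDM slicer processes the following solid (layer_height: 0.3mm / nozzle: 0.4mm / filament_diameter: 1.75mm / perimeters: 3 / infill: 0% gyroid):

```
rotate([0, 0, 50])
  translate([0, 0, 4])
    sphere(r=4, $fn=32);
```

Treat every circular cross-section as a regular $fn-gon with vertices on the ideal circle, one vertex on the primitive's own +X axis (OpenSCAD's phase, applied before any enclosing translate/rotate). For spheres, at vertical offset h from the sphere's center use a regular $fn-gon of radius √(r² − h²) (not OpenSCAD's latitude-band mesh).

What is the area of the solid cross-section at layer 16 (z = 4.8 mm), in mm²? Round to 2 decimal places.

47.95 mm²

At z = 4.8 mm: the r=4 sphere slices to a regular 32-gon of circumradius 3.919 (√(r²−h²) with h=0.8 from center) (area = (32/2)·3.919²·sin(360°/32) = 47.95 mm²); (whole slice rotated 50° about Z — lengths, areas and connectivity unchanged). Overall, the cross-section is a single solid region. Net area = 47.95 mm².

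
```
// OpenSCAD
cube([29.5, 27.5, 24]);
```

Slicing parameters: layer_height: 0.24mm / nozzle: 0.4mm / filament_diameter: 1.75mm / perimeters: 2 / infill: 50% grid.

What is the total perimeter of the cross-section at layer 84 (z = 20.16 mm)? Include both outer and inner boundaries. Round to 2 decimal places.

114.00 mm

At z = 20.16 mm: the 29.5×27.5 cube contributes its full rectangle (perimeter 114.00 mm). Overall, the cross-section is a single solid region. Total boundary length (outer) = 114.00 mm.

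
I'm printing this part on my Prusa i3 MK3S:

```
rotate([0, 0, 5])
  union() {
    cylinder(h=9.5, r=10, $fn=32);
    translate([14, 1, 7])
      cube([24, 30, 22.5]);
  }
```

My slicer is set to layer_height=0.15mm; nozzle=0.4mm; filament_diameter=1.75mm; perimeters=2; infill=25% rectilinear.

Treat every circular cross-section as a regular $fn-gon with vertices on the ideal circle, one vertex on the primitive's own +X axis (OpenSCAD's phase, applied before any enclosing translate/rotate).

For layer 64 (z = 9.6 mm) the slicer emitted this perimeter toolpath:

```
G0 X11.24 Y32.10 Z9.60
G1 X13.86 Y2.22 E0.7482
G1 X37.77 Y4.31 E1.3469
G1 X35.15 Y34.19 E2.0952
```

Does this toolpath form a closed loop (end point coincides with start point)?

Start point (G0): (11.24, 32.10). End point (last G1): the path does not return to the start — open.

no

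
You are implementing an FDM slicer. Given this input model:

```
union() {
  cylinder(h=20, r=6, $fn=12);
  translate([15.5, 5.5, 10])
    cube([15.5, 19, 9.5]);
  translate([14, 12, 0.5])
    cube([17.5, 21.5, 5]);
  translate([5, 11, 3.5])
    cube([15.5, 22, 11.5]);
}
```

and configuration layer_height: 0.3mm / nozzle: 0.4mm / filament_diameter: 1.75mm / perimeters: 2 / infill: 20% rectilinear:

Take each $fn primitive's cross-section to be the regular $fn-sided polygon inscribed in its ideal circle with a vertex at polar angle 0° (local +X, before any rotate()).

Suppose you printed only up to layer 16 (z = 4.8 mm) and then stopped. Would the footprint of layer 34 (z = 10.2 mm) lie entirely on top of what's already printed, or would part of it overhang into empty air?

Compare the two slices. At z = 4.8: the r=6 cylinder contributes a regular 12-gon of circumradius 6 (area = (12/2)·6.000²·sin(360°/12) = 108.00 mm²); the cube at (15.5, 5.5) is not intersected at this z (z outside [10, 19.5]); the cube at (14, 12) (footprint 17.5×21.5) is included at this height (area 376.25 mm²); the 15.5×22 cube at (5, 11) contributes its full rectangle (area 341.00 mm²); Combining (union): the regions partially overlap — summed areas 825.25 mm² minus the doubly-counted overlap 136.50 mm² gives 688.75 mm² — area = 688.75 mm². At z = 10.2: the cylinder: section is a regular 12-gon, circumradius r=6 (area = (12/2)·6.000²·sin(360°/12) = 108.00 mm²); the 15.5×19 cube at (15.5, 5.5) contributes its full rectangle (area 294.50 mm²); the cube at (14, 12) does not reach this height (z outside [0.5, 5.5]); the 15.5×22 cube at (5, 11) contributes its full rectangle (area 341.00 mm²); Combining (union): the regions partially overlap — summed areas 743.50 mm² minus the doubly-counted overlap 67.50 mm² gives 676.00 mm² — area = 676.00 mm². Checking containment: at z = 10.2 the cross-section extends beyond the z = 4.8 cross-section by about 95.75 mm².

part overhangs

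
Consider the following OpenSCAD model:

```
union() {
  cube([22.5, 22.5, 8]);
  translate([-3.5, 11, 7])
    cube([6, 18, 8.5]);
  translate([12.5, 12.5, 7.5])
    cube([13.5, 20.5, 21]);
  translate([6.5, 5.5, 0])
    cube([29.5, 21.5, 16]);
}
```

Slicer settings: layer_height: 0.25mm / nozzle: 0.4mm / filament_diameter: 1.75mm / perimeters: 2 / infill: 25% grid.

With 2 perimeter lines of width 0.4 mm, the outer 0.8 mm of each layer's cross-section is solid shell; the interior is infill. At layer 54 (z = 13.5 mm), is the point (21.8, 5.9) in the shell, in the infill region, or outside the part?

shell

At z = 13.5 mm: the cube is not intersected at this z (z outside [0, 8]); the cube at (-3.5, 11) (footprint 6×18) is included at this height; the 13.5×20.5 cube at (12.5, 12.5) contributes its full rectangle; the cube at (6.5, 5.5) is present — its section is the full 29.5×21.5 rectangle; Merging all regions: the regions partially overlap (shared area 195.75 mm²), so overlapping operands fuse into one piece — 2 connected regions. Overall, the cross-section has 2 separate islands. The nearest boundary edge runs (36.00, 5.50)→(6.50, 5.50); distance from the point to it = 0.40 mm. (Shell/infill is judged within the island containing the point — the largest one.) The point is inside the cross-section, 0.40 mm from the nearest boundary — within the 0.8 mm shell band (2 × 0.4).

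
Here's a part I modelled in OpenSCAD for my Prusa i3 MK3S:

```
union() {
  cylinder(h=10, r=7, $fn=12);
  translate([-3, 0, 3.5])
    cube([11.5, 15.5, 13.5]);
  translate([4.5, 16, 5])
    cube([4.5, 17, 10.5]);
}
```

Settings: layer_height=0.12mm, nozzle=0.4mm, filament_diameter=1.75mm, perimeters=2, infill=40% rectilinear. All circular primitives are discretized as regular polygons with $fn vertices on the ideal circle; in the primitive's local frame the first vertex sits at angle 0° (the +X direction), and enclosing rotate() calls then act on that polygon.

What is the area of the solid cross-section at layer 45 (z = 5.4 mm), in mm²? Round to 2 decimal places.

345.21 mm²

At z = 5.4 mm: the cylinder: section is a regular 12-gon, circumradius r=7 (area = (12/2)·7.000²·sin(360°/12) = 147.00 mm²); the 11.5×15.5 cube at (-3, 0) contributes its full rectangle (area 178.25 mm²); the cube at (4.5, 16) (footprint 4.5×17) is included at this height (area 76.50 mm²); Taking the union: the regions partially overlap — summed areas 401.75 mm² minus the doubly-counted overlap 56.54 mm² gives 345.21 mm² — area = 345.21 mm². Overall, the cross-section has 2 separate islands. Net area = 345.21 mm².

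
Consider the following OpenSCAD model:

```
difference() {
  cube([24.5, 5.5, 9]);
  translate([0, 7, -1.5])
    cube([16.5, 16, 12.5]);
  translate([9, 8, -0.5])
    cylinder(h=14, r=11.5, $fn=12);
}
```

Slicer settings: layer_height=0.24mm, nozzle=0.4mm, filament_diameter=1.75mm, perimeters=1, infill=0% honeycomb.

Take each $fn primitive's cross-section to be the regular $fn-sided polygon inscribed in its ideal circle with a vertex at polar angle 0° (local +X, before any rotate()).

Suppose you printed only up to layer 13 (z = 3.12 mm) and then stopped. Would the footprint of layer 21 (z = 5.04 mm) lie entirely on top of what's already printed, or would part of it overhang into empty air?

entirely on top

Compare the two slices. At z = 3.12: the cube is present — its section is the full 24.5×5.5 rectangle (area 134.75 mm²); the 16.5×16 cube at (0, 7) contributes its full rectangle (area 264.00 mm²); the r=11.5 cylinder at (9, 8) gives a regular 12-gon of circumradius 11.5 (constant along its height) (area = (12/2)·11.500²·sin(360°/12) = 396.75 mm²); Subtracting the remaining from the first: starting from the 24.5×5.5 cube (134.75 mm²), the 16.5×16 cube at (0, 7) misses the remaining region (no effect); the r=11.5 cylinder at (9, 8) partially overlaps it — only the 102.33 mm² overlap (of its 396.75 mm²) is removed, clipping the outline — area = 32.42 mm². At z = 5.04: the 24.5×5.5 cube contributes its full rectangle (area 134.75 mm²); the cube at (0, 7) (footprint 16.5×16) is included at this height (area 264.00 mm²); the r=11.5 cylinder at (9, 8) gives a regular 12-gon of circumradius 11.5 (constant along its height) (area = (12/2)·11.500²·sin(360°/12) = 396.75 mm²); Subtracting the remaining from the first: starting from the 24.5×5.5 cube (134.75 mm²), the 16.5×16 cube at (0, 7) misses the remaining region (no effect); the r=11.5 cylinder at (9, 8) partially overlaps it — only the 102.33 mm² overlap (of its 396.75 mm²) is removed, clipping the outline — area = 32.42 mm². Checking containment: the cross-section at z = 5.04 is a subset of the cross-section at z = 3.12.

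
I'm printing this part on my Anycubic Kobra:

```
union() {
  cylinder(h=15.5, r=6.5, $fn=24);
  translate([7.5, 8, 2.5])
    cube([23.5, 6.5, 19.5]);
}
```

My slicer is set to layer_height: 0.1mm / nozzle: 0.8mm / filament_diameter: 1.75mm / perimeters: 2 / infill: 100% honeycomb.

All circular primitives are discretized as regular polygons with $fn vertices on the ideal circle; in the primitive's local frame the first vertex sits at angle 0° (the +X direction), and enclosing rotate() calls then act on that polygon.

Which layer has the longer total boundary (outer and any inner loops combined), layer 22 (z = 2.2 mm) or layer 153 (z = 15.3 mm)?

Layer 22 (z = 2.2): the cylinder: section is a regular 24-gon, circumradius r=6.5 (perimeter = 2·24·6.500·sin(180°/24) = 40.72 mm); the cube at (7.5, 8) is not intersected at this z (z outside [2.5, 22]); Merging all regions: only the r=6.5 cylinder is present, so the union is just that shape — boundary = 40.72 mm. So its perimeter = 40.72 mm. Layer 153 (z = 15.3): the r=6.5 cylinder gives a regular 24-gon of circumradius 6.5 (constant along its height) (perimeter = 2·24·6.500·sin(180°/24) = 40.72 mm); the 23.5×6.5 cube at (7.5, 8) contributes its full rectangle (perimeter 60.00 mm); Taking the union: the 2 present regions are separate (no shared area or edge), so areas and boundary lengths simply add and each stays a separate island — boundary = 100.72 mm. So its perimeter = 100.72 mm. Layer 153 is larger (100.72 vs 40.72 mm).

layer 153 (z = 15.3 mm)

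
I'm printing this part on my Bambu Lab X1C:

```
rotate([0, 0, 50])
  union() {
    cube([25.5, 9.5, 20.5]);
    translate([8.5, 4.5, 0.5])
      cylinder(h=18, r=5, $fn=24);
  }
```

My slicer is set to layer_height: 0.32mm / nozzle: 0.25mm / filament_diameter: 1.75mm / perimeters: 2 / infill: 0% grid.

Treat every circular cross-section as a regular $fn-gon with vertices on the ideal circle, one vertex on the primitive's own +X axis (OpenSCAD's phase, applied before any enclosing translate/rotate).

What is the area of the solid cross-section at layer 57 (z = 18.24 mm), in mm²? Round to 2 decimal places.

243.59 mm²

At z = 18.24 mm: the cube (footprint 25.5×9.5) is included at this height (area 242.25 mm²); the cylinder at (8.5, 4.5): section is a regular 24-gon, circumradius r=5 (area = (24/2)·5.000²·sin(360°/24) = 77.65 mm²); Taking the union: the regions partially overlap — summed areas 319.90 mm² minus the doubly-counted overlap 76.31 mm² gives 243.59 mm² — area = 243.59 mm²; (rotated 50° about Z; rotation is an isometry so areas/perimeters/island counts are preserved). Overall, the cross-section is a single solid region. Net area = 243.59 mm².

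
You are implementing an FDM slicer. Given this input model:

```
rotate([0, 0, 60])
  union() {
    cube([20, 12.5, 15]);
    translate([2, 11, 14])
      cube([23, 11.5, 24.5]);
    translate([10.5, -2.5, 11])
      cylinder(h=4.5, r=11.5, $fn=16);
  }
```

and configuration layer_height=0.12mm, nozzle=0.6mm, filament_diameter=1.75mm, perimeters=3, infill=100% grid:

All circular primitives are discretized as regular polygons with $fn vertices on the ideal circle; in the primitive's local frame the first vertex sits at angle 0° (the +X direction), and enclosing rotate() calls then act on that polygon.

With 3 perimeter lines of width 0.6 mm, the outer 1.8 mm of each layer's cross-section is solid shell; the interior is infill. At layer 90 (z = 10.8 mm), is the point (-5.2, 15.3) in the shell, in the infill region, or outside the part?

shell

At z = 10.8 mm: the cube is present — its section is the full 20×12.5 rectangle; the cube at (2, 11) is not intersected at this z (z outside [14, 38.5]); the cylinder at (10.5, -2.5) does not reach this height (z outside [11, 15.5]); Taking the union: only the 20×12.5 cube is present, so the union is just that shape — 1 connected region; (whole slice rotated 60° about Z — lengths, areas and connectivity unchanged). Overall, the cross-section is a single solid region. Undo the 60° rotation: the query point maps to (10.650, 12.153) in the un-rotated model frame. The nearest boundary edge runs (20.00, 12.50)→(0.00, 12.50); distance from the point to it = 0.35 mm. The point is inside the cross-section, 0.35 mm from the nearest boundary — within the 1.8 mm shell band (3 × 0.6).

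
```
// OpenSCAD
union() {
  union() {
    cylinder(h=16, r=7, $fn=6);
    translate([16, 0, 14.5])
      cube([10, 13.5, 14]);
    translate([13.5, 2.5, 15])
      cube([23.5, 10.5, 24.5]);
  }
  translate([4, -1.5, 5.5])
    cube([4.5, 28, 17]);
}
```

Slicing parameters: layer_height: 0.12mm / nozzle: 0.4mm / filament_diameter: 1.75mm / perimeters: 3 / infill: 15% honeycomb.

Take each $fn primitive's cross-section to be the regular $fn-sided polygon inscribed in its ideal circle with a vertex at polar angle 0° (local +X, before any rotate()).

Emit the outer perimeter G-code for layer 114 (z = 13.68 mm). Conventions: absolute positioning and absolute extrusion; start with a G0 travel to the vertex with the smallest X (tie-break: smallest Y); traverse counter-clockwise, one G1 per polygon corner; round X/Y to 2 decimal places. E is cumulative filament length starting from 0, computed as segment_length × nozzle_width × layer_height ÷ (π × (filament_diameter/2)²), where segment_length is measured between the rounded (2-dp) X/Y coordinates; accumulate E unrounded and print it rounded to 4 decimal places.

At z = 13.68 mm: the r=7 cylinder contributes a regular 6-gon of circumradius 7; the cube at (16, 0) is not intersected at this z (z outside [14.5, 28.5]); the cube at (13.5, 2.5) is not intersected at this z (z outside [15, 39.5]); Merging all regions: only the r=7 cylinder is present, so the union is just that shape — 1 connected region; the cube at (4, -1.5) is present — its section is the full 4.5×28 rectangle; Taking the union: the regions partially overlap (shared area 11.64 mm²), so overlapping operands fuse into one piece — 1 connected region. The outline is a single polygon with 10 vertices. Extrusion per mm of travel: 0.4 × 0.12 / (π × 0.875²) = 0.019956. Accumulating E over each segment gives final E = 1.8045.

G0 X-7.00 Y0.00 Z13.68
G1 X-3.50 Y-6.06 E0.1397
G1 X3.50 Y-6.06 E0.2793
G1 X6.13 Y-1.50 E0.3844
G1 X8.50 Y-1.50 E0.4317
G1 X8.50 Y26.50 E0.9905
G1 X4.00 Y26.50 E1.0803
G1 X4.00 Y5.20 E1.5053
G1 X3.50 Y6.06 E1.5252
G1 X-3.50 Y6.06 E1.6649
G1 X-7.00 Y0.00 E1.8045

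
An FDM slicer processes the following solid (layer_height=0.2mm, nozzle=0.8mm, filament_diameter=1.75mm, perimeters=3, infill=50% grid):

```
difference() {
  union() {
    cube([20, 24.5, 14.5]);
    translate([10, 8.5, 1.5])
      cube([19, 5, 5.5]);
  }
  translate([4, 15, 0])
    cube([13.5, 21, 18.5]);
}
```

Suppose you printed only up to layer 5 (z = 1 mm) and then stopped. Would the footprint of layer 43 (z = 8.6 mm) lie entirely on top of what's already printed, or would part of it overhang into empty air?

Compare the two slices. At z = 1: the cube (footprint 20×24.5) is included at this height (area 490.00 mm²); the cube at (10, 8.5) does not reach this height (z outside [1.5, 7]); Taking the union: only the 20×24.5 cube is present, so the union is just that shape — area = 490.00 mm²; the 13.5×21 cube at (4, 15) contributes its full rectangle (area 283.50 mm²); Subtracting the remaining from the first: starting from that combined region (490.00 mm²), the 13.5×21 cube at (4, 15) partially overlaps it — only the 128.25 mm² overlap (of its 283.50 mm²) is removed, clipping the outline — area = 361.75 mm². At z = 8.6: the cube (footprint 20×24.5) is included at this height (area 490.00 mm²); the cube at (10, 8.5) does not reach this height (z outside [1.5, 7]); Merging all regions: only the 20×24.5 cube is present, so the union is just that shape — area = 490.00 mm²; the cube at (4, 15) is present — its section is the full 13.5×21 rectangle (area 283.50 mm²); Taking the first minus the rest: starting from that combined region (490.00 mm²), the 13.5×21 cube at (4, 15) partially overlaps it — only the 128.25 mm² overlap (of its 283.50 mm²) is removed, clipping the outline — area = 361.75 mm². Checking containment: the cross-section at z = 8.6 is a subset of the cross-section at z = 1.

entirely on top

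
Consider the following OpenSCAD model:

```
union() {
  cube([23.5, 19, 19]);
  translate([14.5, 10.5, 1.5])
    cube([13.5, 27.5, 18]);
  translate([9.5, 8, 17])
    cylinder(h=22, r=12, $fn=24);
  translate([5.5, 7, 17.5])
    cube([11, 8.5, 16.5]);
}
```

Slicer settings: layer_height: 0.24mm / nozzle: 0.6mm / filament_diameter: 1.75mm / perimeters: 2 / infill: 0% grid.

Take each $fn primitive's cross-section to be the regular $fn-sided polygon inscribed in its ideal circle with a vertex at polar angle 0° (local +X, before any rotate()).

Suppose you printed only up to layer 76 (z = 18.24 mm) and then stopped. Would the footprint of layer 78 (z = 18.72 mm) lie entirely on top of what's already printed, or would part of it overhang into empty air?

entirely on top

Compare the two slices. At z = 18.24: the 23.5×19 cube contributes its full rectangle (area 446.50 mm²); the 13.5×27.5 cube at (14.5, 10.5) contributes its full rectangle (area 371.25 mm²); the r=12 cylinder at (9.5, 8) gives a regular 24-gon of circumradius 12 (constant along its height) (area = (24/2)·12.000²·sin(360°/24) = 447.24 mm²); the 11×8.5 cube at (5.5, 7) contributes its full rectangle (area 93.50 mm²); Combining (union): the regions partially overlap — summed areas 1358.49 mm² minus the doubly-counted overlap 539.30 mm² gives 819.19 mm² — area = 819.19 mm². At z = 18.72: the 23.5×19 cube contributes its full rectangle (area 446.50 mm²); the 13.5×27.5 cube at (14.5, 10.5) contributes its full rectangle (area 371.25 mm²); the cylinder at (9.5, 8): section is a regular 24-gon, circumradius r=12 (area = (24/2)·12.000²·sin(360°/24) = 447.24 mm²); the cube at (5.5, 7) is present — its section is the full 11×8.5 rectangle (area 93.50 mm²); Merging all regions: the regions partially overlap — summed areas 1358.49 mm² minus the doubly-counted overlap 539.30 mm² gives 819.19 mm² — area = 819.19 mm². Checking containment: the cross-section at z = 18.72 is a subset of the cross-section at z = 18.24.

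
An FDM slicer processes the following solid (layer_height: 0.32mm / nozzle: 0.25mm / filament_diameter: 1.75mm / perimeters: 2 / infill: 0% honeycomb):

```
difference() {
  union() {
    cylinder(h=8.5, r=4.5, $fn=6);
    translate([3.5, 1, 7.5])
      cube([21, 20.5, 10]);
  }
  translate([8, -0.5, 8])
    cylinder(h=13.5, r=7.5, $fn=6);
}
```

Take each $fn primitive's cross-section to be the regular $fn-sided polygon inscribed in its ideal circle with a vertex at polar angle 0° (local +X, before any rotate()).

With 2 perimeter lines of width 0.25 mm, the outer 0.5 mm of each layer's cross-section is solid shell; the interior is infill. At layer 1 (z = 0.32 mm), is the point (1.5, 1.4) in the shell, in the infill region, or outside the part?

At z = 0.32 mm: the r=4.5 cylinder contributes a regular 6-gon of circumradius 4.5; the cube at (3.5, 1) is not intersected at this z (z outside [7.5, 17.5]); Combining (union): only the r=4.5 cylinder is present, so the union is just that shape — 1 connected region; the cylinder at (8, -0.5) is not intersected at this z (z outside [8, 21.5]); After the difference (first − rest): none of the subtracted shapes is present at this height, so that combined region is unchanged — 1 connected region. Overall, the cross-section is a single solid region. The nearest boundary edge runs (4.50, 0.00)→(2.25, 3.90); distance from the point to it = 1.90 mm. The point is inside the cross-section and 1.90 mm from the nearest boundary — more than the 0.5 mm shell width (2 × 0.25), so it's in the infill interior.

infill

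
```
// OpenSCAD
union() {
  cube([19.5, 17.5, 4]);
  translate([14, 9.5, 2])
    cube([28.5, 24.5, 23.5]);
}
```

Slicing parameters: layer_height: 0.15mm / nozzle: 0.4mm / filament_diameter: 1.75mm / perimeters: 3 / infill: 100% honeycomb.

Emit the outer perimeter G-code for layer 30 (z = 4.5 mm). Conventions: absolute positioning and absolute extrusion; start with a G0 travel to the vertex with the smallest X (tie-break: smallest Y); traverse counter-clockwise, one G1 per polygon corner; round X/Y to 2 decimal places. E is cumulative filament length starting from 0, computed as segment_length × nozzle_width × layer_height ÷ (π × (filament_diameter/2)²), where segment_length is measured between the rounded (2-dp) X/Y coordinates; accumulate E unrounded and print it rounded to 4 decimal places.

At z = 4.5 mm: the cube does not reach this height (z outside [0, 4]); the cube at (14, 9.5) is present — its section is the full 28.5×24.5 rectangle; Taking the union: only the 28.5×24.5 cube at (14, 9.5) is present, so the union is just that shape — 1 connected region. The outline is a single polygon with 4 vertices. Extrusion per mm of travel: 0.4 × 0.15 / (π × 0.875²) = 0.024945. Accumulating E over each segment gives final E = 2.6442.

G0 X14.00 Y9.50 Z4.50
G1 X42.50 Y9.50 E0.7109
G1 X42.50 Y34.00 E1.3221
G1 X14.00 Y34.00 E2.0330
G1 X14.00 Y9.50 E2.6442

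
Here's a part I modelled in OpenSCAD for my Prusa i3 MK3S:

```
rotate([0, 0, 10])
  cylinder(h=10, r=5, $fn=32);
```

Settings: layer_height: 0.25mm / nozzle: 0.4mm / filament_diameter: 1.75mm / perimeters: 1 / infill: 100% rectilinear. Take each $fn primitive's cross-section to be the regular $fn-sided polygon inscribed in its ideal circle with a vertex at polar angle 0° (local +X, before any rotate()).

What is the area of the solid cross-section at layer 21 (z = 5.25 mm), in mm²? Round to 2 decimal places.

At z = 5.25 mm: the r=5 cylinder contributes a regular 32-gon of circumradius 5 (area = (32/2)·5.000²·sin(360°/32) = 78.04 mm²); (rotated 10° about Z; rotation is an isometry so areas/perimeters/island counts are preserved). Overall, the cross-section is a single solid region. Net area = 78.04 mm².

78.04 mm²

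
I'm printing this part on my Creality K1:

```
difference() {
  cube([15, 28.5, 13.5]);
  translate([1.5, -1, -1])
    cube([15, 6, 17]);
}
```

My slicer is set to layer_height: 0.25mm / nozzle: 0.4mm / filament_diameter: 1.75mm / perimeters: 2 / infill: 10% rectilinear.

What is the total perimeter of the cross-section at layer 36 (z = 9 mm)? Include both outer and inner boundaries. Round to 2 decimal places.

At z = 9 mm: the 15×28.5 cube contributes its full rectangle (perimeter 87.00 mm); the cube at (1.5, -1) (footprint 15×6) is included at this height (perimeter 42.00 mm); After the difference (first − rest): starting from the 15×28.5 cube, the 15×6 cube at (1.5, -1) partially overlaps it — only the 67.50 mm² overlap (of its 90.00 mm²) is removed, clipping the outline — boundary = 87.00 mm. Overall, the cross-section is a single solid region. Total boundary length (outer) = 87.00 mm.

87.00 mm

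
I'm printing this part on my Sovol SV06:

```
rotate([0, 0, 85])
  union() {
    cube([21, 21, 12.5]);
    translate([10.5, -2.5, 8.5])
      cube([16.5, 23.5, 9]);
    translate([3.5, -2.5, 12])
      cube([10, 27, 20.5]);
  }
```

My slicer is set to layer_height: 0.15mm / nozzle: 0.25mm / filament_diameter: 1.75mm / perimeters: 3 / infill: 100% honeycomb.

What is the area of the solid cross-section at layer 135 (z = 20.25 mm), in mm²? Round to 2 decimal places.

270.00 mm²

At z = 20.25 mm: the cube is not intersected at this z (z outside [0, 12.5]); the cube at (10.5, -2.5) does not reach this height (z outside [8.5, 17.5]); the 10×27 cube at (3.5, -2.5) contributes its full rectangle (area 270.00 mm²); Taking the union: only the 10×27 cube at (3.5, -2.5) is present, so the union is just that shape — area = 270.00 mm²; (whole slice rotated 85° about Z — lengths, areas and connectivity unchanged). Overall, the cross-section is a single solid region. Net area = 270.00 mm².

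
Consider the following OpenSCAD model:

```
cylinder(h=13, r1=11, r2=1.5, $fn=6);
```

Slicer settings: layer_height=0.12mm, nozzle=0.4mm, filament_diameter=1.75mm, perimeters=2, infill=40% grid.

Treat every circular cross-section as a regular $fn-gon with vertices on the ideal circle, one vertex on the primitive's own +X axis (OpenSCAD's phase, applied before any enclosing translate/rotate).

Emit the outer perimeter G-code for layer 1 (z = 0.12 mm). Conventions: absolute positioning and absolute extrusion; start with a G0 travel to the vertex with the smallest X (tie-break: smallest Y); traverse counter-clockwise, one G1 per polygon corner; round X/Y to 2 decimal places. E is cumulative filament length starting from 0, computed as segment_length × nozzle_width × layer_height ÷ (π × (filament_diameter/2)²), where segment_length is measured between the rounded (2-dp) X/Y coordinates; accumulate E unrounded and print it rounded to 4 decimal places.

G0 X-10.91 Y0.00 Z0.12
G1 X-5.46 Y-9.45 E0.2177
G1 X5.46 Y-9.45 E0.4356
G1 X10.91 Y0.00 E0.6533
G1 X5.46 Y9.45 E0.8710
G1 X-5.46 Y9.45 E1.0889
G1 X-10.91 Y0.00 E1.3066

At z = 0.12 mm: the cone: at t=0.009 of its height the radius interpolates to r₁+(r₂−r₁)t = 10.912, giving a regular 6-gon of that circumradius. The outline is a single polygon with 6 vertices. Extrusion per mm of travel: 0.4 × 0.12 / (π × 0.875²) = 0.019956. Accumulating E over each segment gives final E = 1.3066.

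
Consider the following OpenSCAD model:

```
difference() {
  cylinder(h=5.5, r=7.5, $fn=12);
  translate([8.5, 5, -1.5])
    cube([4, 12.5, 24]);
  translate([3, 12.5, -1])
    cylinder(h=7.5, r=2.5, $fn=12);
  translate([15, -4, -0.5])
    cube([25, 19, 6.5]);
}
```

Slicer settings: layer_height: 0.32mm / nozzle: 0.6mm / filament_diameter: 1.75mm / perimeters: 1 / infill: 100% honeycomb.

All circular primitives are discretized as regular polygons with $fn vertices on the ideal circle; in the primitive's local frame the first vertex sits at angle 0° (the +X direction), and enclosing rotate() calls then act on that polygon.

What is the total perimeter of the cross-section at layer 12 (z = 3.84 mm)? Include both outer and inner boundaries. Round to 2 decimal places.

46.59 mm

At z = 3.84 mm: the r=7.5 cylinder gives a regular 12-gon of circumradius 7.5 (constant along its height) (perimeter = 2·12·7.500·sin(180°/12) = 46.59 mm); the cube at (8.5, 5) is present — its section is the full 4×12.5 rectangle (perimeter 33.00 mm); the r=2.5 cylinder at (3, 12.5) gives a regular 12-gon of circumradius 2.5 (constant along its height) (perimeter = 2·12·2.500·sin(180°/12) = 15.53 mm); the 25×19 cube at (15, -4) contributes its full rectangle (perimeter 88.00 mm); Taking the first minus the rest: starting from the r=7.5 cylinder, the 4×12.5 cube at (8.5, 5) misses the remaining region (no effect); the r=2.5 cylinder at (3, 12.5) misses the remaining region (no effect); the 25×19 cube at (15, -4) misses the remaining region (no effect) — boundary = 46.59 mm. Overall, the cross-section is a single solid region. Total boundary length (outer) = 46.59 mm.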